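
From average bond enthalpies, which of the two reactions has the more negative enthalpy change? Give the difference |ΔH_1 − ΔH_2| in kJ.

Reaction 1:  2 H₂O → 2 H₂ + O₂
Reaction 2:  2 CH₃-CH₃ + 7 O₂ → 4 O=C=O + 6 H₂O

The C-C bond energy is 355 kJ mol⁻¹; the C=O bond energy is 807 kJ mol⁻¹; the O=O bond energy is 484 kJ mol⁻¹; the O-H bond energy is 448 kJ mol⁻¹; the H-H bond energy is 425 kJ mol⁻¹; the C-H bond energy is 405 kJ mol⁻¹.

Reaction 1:
  Bonds broken (reactants):
    O-H: 4 × 448 = 1792
    Σ(broken) = 1792 kJ
  Bonds formed (products):
    H-H: 2 × 425 = 850
    O=O: 1 × 484 = 484
    Σ(formed) = 1334 kJ
  ΔH_1 = 1792 − 1334 = +458 kJ
Reaction 2:
  Bonds broken (reactants):
    C-C: 2 × 355 = 710
    C-H: 12 × 405 = 4860
    O=O: 7 × 484 = 3388
    Σ(broken) = 8958 kJ
  Bonds formed (products):
    C=O: 8 × 807 = 6456
    O-H: 12 × 448 = 5376
    Σ(formed) = 11832 kJ
  ΔH_2 = 8958 − 11832 = −2874 kJ
ΔH_1 − ΔH_2 = +3332 kJ, so reaction 2 has the more negative ΔH; |ΔH_1 − ΔH_2| = 3332 kJ.

Reaction 2, by 3332 kJ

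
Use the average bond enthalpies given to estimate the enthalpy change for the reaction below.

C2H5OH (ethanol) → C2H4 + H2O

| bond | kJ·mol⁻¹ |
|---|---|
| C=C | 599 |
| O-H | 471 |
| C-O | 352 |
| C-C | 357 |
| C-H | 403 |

ΔH ≈ +42 kJ

Bonds broken (reactants):
  C-C: 1 × 357 = 357
  C-H: 5 × 403 = 2015
  C-O: 1 × 352 = 352
  O-H: 1 × 471 = 471
  Σ(broken) = 3195 kJ
Bonds formed (products):
  C-H: 4 × 403 = 1612
  C=C: 1 × 599 = 599
  O-H: 2 × 471 = 942
  Σ(formed) = 3153 kJ
ΔH = Σ(broken) − Σ(formed) = 3195 − 3153 = +42 kJ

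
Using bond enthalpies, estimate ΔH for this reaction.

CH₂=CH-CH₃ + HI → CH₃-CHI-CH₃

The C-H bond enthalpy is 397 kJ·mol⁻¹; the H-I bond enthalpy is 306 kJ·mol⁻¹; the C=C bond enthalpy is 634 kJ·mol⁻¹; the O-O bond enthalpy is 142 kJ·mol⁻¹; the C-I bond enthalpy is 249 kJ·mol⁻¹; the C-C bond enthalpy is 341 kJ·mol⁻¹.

ΔH ≈ −47 kJ

Bonds broken (reactants):
  C-C: 1 × 341 = 341
  C-H: 6 × 397 = 2382
  C=C: 1 × 634 = 634
  H-I: 1 × 306 = 306
  Σ(broken) = 3663 kJ
Bonds formed (products):
  C-C: 2 × 341 = 682
  C-H: 7 × 397 = 2779
  C-I: 1 × 249 = 249
  Σ(formed) = 3710 kJ
ΔH = Σ(broken) − Σ(formed) = 3663 − 3710 = −47 kJ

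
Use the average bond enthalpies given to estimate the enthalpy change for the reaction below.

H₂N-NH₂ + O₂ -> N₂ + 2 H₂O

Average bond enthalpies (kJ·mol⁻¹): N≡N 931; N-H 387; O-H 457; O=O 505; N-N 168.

ΔH ≈ −538 kJ

Bonds broken (reactants):
  N-H: 4 × 387 = 1548
  N-N: 1 × 168 = 168
  O=O: 1 × 505 = 505
  Σ(broken) = 2221 kJ
Bonds formed (products):
  N≡N: 1 × 931 = 931
  O-H: 4 × 457 = 1828
  Σ(formed) = 2759 kJ
ΔH = Σ(broken) − Σ(formed) = 2221 − 2759 = −538 kJ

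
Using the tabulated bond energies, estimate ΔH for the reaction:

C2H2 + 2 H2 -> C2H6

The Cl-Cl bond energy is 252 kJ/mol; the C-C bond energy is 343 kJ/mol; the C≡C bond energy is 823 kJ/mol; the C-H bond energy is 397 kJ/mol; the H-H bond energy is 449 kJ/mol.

Bonds broken (reactants):
  C≡C: 1 × 823 = 823
  C-H: 2 × 397 = 794
  H-H: 2 × 449 = 898
  Σ(broken) = 2515 kJ
Bonds formed (products):
  C-C: 1 × 343 = 343
  C-H: 6 × 397 = 2382
  Σ(formed) = 2725 kJ
ΔH = Σ(broken) − Σ(formed) = 2515 − 2725 = −210 kJ

ΔH ≈ −210 kJ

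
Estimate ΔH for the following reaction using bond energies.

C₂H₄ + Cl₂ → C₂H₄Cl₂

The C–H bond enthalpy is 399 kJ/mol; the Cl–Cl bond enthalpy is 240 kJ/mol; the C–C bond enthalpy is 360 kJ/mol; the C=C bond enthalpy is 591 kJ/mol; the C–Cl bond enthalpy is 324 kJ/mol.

ΔH ≈ −177 kJ

Bonds broken (reactants):
  C–H: 4 × 399 = 1596
  C=C: 1 × 591 = 591
  Cl–Cl: 1 × 240 = 240
  Σ(broken) = 2427 kJ
Bonds formed (products):
  C–C: 1 × 360 = 360
  C–Cl: 2 × 324 = 648
  C–H: 4 × 399 = 1596
  Σ(formed) = 2604 kJ
ΔH = Σ(broken) − Σ(formed) = 2427 − 2604 = −177 kJ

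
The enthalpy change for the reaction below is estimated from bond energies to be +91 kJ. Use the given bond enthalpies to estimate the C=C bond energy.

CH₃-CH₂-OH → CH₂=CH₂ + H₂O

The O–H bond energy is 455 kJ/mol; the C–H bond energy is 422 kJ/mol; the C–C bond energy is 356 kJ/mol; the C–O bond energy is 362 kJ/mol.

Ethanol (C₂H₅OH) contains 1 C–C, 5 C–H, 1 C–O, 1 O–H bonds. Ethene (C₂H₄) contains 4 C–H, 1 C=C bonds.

D(C=C) ≈ 594 kJ/mol

Let D be the C=C bond energy.
Σ(broken) = 1×356 + 5×422 + 1×362 + 1×455 = 3283
Σ(formed) = 4×422 + 1×D + 2×455 = 2598 + D
ΔH = Σ(broken) − Σ(formed) = (3283) − (2598 + D) = +685 − D
Setting this equal to +91 kJ gives D = 594 kJ/mol.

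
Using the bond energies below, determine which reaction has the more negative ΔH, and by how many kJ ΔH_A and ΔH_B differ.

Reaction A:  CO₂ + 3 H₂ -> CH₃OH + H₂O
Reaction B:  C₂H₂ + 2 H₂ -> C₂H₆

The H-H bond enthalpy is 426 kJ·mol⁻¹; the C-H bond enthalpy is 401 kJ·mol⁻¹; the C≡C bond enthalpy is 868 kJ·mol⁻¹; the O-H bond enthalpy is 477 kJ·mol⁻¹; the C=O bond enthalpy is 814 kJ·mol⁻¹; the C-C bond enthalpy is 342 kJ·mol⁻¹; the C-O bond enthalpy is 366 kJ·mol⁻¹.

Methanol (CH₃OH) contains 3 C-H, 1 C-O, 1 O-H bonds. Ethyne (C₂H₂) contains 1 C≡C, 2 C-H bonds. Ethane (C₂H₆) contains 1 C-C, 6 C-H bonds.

Reaction B, by 132 kJ

Reaction A:
  Bonds broken (reactants):
    C=O: 2 × 814 = 1628
    H-H: 3 × 426 = 1278
    Σ(broken) = 2906 kJ
  Bonds formed (products):
    C-H: 3 × 401 = 1203
    C-O: 1 × 366 = 366
    O-H: 3 × 477 = 1431
    Σ(formed) = 3000 kJ
  ΔH_A = 2906 − 3000 = −94 kJ
Reaction B:
  Bonds broken (reactants):
    C≡C: 1 × 868 = 868
    C-H: 2 × 401 = 802
    H-H: 2 × 426 = 852
    Σ(broken) = 2522 kJ
  Bonds formed (products):
    C-C: 1 × 342 = 342
    C-H: 6 × 401 = 2406
    Σ(formed) = 2748 kJ
  ΔH_B = 2522 − 2748 = −226 kJ
ΔH_A − ΔH_B = +132 kJ, so reaction B has the more negative ΔH; |ΔH_A − ΔH_B| = 132 kJ.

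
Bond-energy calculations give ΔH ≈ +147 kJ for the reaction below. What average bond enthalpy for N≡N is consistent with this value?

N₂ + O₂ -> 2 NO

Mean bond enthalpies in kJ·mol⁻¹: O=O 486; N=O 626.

Let D be the N≡N bond energy.
Σ(broken) = 1×D + 1×486 = 486 + D
Σ(formed) = 2×626 = 1252
ΔH = Σ(broken) − Σ(formed) = (486 + D) − (1252) = −766 + D
Setting this equal to +147 kJ gives D = 913 kJ/mol.

D(N≡N) ≈ 913 kJ/mol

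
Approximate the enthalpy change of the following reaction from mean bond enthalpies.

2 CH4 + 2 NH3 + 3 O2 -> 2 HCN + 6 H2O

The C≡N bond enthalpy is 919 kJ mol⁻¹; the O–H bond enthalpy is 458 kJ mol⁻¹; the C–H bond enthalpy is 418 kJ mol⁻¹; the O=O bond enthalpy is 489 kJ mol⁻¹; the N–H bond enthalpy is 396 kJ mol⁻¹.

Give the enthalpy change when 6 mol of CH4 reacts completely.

ΔH = −2949 kJ

Bonds broken (reactants):
  C–H: 8 × 418 = 3344
  N–H: 6 × 396 = 2376
  O=O: 3 × 489 = 1467
  Σ(broken) = 7187 kJ
Bonds formed (products):
  C≡N: 2 × 919 = 1838
  C–H: 2 × 418 = 836
  O–H: 12 × 458 = 5496
  Σ(formed) = 8170 kJ
ΔH = Σ(broken) − Σ(formed) = 7187 − 8170 = −983 kJ
For 3× the reaction as written: 3 × (−983) = −2949 kJ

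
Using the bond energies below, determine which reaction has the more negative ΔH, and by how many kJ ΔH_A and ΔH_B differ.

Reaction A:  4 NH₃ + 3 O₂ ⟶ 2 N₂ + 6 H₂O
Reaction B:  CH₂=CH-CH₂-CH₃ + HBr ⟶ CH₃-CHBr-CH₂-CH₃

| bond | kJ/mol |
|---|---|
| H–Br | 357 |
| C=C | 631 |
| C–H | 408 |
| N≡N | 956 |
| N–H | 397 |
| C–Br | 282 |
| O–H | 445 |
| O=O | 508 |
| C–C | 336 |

Reaction A:
  Bonds broken (reactants):
    N–H: 12 × 397 = 4764
    O=O: 3 × 508 = 1524
    Σ(broken) = 6288 kJ
  Bonds formed (products):
    N≡N: 2 × 956 = 1912
    O–H: 12 × 445 = 5340
    Σ(formed) = 7252 kJ
  ΔH_A = 6288 − 7252 = −964 kJ
Reaction B:
  Bonds broken (reactants):
    C–C: 2 × 336 = 672
    C–H: 8 × 408 = 3264
    C=C: 1 × 631 = 631
    H–Br: 1 × 357 = 357
    Σ(broken) = 4924 kJ
  Bonds formed (products):
    C–Br: 1 × 282 = 282
    C–C: 3 × 336 = 1008
    C–H: 9 × 408 = 3672
    Σ(formed) = 4962 kJ
  ΔH_B = 4924 − 4962 = −38 kJ
ΔH_A − ΔH_B = −926 kJ, so reaction A has the more negative ΔH; |ΔH_A − ΔH_B| = 926 kJ.

Reaction A, by 926 kJ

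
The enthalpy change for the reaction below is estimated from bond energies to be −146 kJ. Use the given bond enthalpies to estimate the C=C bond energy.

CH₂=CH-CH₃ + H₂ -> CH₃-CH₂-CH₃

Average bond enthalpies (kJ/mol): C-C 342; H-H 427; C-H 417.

Let D be the C=C bond energy.
Σ(broken) = 1×342 + 6×417 + 1×D + 1×427 = 3271 + D
Σ(formed) = 2×342 + 8×417 = 4020
ΔH = Σ(broken) − Σ(formed) = (3271 + D) − (4020) = −749 + D
Setting this equal to −146 kJ gives D = 603 kJ/mol.

D(C=C) ≈ 603 kJ/mol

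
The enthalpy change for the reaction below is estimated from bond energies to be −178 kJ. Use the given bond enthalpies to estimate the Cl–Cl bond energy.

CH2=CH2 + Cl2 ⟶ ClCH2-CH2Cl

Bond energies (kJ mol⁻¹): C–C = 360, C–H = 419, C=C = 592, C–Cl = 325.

D(Cl–Cl) ≈ 240 kJ/mol

Let D be the Cl–Cl bond energy.
Σ(broken) = 4×419 + 1×592 + 1×D = 2268 + D
Σ(formed) = 1×360 + 2×325 + 4×419 = 2686
ΔH = Σ(broken) − Σ(formed) = (2268 + D) − (2686) = −418 + D
Setting this equal to −178 kJ gives D = 240 kJ/mol.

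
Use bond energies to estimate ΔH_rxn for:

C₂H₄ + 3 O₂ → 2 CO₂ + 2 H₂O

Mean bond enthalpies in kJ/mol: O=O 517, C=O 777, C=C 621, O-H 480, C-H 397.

ΔH ≈ −1268 kJ

Bonds broken (reactants):
  C-H: 4 × 397 = 1588
  C=C: 1 × 621 = 621
  O=O: 3 × 517 = 1551
  Σ(broken) = 3760 kJ
Bonds formed (products):
  C=O: 4 × 777 = 3108
  O-H: 4 × 480 = 1920
  Σ(formed) = 5028 kJ
ΔH = Σ(broken) − Σ(formed) = 3760 − 5028 = −1268 kJ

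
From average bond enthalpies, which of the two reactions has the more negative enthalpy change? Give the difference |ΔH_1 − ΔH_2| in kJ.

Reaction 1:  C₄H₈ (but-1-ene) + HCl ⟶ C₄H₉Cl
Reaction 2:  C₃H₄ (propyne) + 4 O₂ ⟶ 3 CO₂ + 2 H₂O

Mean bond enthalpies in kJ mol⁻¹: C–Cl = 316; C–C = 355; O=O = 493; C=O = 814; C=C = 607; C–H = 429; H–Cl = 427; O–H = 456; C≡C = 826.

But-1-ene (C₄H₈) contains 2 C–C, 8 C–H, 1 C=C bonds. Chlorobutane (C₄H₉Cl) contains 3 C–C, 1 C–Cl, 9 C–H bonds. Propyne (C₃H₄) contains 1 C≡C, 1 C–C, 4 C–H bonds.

Reaction 2, by 1773 kJ

Reaction 1:
  Bonds broken (reactants):
    C–C: 2 × 355 = 710
    C–H: 8 × 429 = 3432
    C=C: 1 × 607 = 607
    H–Cl: 1 × 427 = 427
    Σ(broken) = 5176 kJ
  Bonds formed (products):
    C–C: 3 × 355 = 1065
    C–Cl: 1 × 316 = 316
    C–H: 9 × 429 = 3861
    Σ(formed) = 5242 kJ
  ΔH_1 = 5176 − 5242 = −66 kJ
Reaction 2:
  Bonds broken (reactants):
    C≡C: 1 × 826 = 826
    C–C: 1 × 355 = 355
    C–H: 4 × 429 = 1716
    O=O: 4 × 493 = 1972
    Σ(broken) = 4869 kJ
  Bonds formed (products):
    C=O: 6 × 814 = 4884
    O–H: 4 × 456 = 1824
    Σ(formed) = 6708 kJ
  ΔH_2 = 4869 − 6708 = −1839 kJ
ΔH_1 − ΔH_2 = +1773 kJ, so reaction 2 has the more negative ΔH; |ΔH_1 − ΔH_2| = 1773 kJ.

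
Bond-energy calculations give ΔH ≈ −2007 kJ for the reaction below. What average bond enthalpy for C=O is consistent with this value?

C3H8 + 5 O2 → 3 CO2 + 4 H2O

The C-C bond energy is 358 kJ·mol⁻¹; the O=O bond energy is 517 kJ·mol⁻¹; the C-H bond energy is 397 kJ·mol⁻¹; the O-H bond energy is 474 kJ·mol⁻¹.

D(C=O) ≈ 782 kJ/mol

Let D be the C=O bond energy.
Σ(broken) = 2×358 + 8×397 + 5×517 = 6477
Σ(formed) = 6×D + 8×474 = 3792 + 6D
ΔH = Σ(broken) − Σ(formed) = (6477) − (3792 + 6D) = +2685 − 6D
Setting this equal to −2007 kJ gives 6D = 4692, so D = 782 kJ/mol.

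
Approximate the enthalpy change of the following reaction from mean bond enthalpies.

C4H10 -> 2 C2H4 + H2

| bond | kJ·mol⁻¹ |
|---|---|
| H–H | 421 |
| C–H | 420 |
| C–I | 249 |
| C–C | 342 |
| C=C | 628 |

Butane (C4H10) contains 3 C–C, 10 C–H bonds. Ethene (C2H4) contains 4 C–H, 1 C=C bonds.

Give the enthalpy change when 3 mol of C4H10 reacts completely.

ΔH = +567 kJ

Bonds broken (reactants):
  C–C: 3 × 342 = 1026
  C–H: 10 × 420 = 4200
  Σ(broken) = 5226 kJ
Bonds formed (products):
  C–H: 8 × 420 = 3360
  C=C: 2 × 628 = 1256
  H–H: 1 × 421 = 421
  Σ(formed) = 5037 kJ
ΔH = Σ(broken) − Σ(formed) = 5226 − 5037 = +189 kJ
For 3× the reaction as written: 3 × (+189) = +567 kJ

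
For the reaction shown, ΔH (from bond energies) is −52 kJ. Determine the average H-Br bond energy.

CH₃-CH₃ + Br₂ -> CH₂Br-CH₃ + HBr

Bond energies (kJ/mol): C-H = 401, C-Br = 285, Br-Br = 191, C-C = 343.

D(H-Br) ≈ 359 kJ/mol

Let D be the H-Br bond energy.
Σ(broken) = 1×191 + 1×343 + 6×401 = 2940
Σ(formed) = 1×285 + 1×343 + 5×401 + 1×D = 2633 + D
ΔH = Σ(broken) − Σ(formed) = (2940) − (2633 + D) = +307 − D
Setting this equal to −52 kJ gives D = 359 kJ/mol.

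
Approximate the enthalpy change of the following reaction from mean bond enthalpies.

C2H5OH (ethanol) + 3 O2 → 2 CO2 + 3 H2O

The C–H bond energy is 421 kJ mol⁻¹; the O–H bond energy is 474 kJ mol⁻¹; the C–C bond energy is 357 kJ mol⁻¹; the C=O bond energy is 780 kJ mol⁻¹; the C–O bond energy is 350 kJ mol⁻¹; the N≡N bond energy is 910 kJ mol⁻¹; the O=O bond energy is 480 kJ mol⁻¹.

Bonds broken (reactants):
  C–C: 1 × 357 = 357
  C–H: 5 × 421 = 2105
  C–O: 1 × 350 = 350
  O–H: 1 × 474 = 474
  O=O: 3 × 480 = 1440
  Σ(broken) = 4726 kJ
Bonds formed (products):
  C=O: 4 × 780 = 3120
  O–H: 6 × 474 = 2844
  Σ(formed) = 5964 kJ
ΔH = Σ(broken) − Σ(formed) = 4726 − 5964 = −1238 kJ

ΔH ≈ −1238 kJ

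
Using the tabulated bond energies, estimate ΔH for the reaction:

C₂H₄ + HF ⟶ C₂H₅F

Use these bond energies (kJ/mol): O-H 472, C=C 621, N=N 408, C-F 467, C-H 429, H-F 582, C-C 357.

ΔH ≈ −50 kJ

Bonds broken (reactants):
  C-H: 4 × 429 = 1716
  C=C: 1 × 621 = 621
  H-F: 1 × 582 = 582
  Σ(broken) = 2919 kJ
Bonds formed (products):
  C-C: 1 × 357 = 357
  C-F: 1 × 467 = 467
  C-H: 5 × 429 = 2145
  Σ(formed) = 2969 kJ
ΔH = Σ(broken) − Σ(formed) = 2919 − 2969 = −50 kJ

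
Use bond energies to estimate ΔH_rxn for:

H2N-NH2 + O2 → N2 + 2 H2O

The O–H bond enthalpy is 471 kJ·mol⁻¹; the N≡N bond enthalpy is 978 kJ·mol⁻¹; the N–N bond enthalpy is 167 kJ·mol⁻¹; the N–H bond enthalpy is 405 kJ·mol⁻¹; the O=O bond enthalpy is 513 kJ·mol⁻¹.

Bonds broken (reactants):
  N–H: 4 × 405 = 1620
  N–N: 1 × 167 = 167
  O=O: 1 × 513 = 513
  Σ(broken) = 2300 kJ
Bonds formed (products):
  N≡N: 1 × 978 = 978
  O–H: 4 × 471 = 1884
  Σ(formed) = 2862 kJ
ΔH = Σ(broken) − Σ(formed) = 2300 − 2862 = −562 kJ

ΔH ≈ −562 kJ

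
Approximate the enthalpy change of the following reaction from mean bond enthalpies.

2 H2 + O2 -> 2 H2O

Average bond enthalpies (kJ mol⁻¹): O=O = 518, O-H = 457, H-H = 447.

Bonds broken (reactants):
  H-H: 2 × 447 = 894
  O=O: 1 × 518 = 518
  Σ(broken) = 1412 kJ
Bonds formed (products):
  O-H: 4 × 457 = 1828
  Σ(formed) = 1828 kJ
ΔH = Σ(broken) − Σ(formed) = 1412 − 1828 = −416 kJ

ΔH ≈ −416 kJ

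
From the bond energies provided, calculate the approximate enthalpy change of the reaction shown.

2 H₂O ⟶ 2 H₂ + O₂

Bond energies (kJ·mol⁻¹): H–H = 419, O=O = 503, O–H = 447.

Bonds broken (reactants):
  O–H: 4 × 447 = 1788
  Σ(broken) = 1788 kJ
Bonds formed (products):
  H–H: 2 × 419 = 838
  O=O: 1 × 503 = 503
  Σ(formed) = 1341 kJ
ΔH = Σ(broken) − Σ(formed) = 1788 − 1341 = +447 kJ

ΔH ≈ +447 kJ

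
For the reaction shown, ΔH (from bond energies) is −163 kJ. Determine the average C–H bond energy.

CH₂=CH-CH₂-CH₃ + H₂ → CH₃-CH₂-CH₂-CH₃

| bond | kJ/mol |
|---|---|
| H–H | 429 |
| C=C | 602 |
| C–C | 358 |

Let D be the C–H bond energy.
Σ(broken) = 2×358 + 8×D + 1×602 + 1×429 = 1747 + 8D
Σ(formed) = 3×358 + 10×D = 1074 + 10D
ΔH = Σ(broken) − Σ(formed) = (1747 + 8D) − (1074 + 10D) = +673 − 2D
Setting this equal to −163 kJ gives 2D = 836, so D = 418 kJ/mol.

D(C–H) ≈ 418 kJ/mol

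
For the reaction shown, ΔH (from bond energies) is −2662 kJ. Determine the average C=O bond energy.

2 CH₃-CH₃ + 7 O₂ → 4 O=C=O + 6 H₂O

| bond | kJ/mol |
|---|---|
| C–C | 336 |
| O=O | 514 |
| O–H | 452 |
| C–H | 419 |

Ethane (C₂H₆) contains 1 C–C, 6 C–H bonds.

Let D be the C=O bond energy.
Σ(broken) = 2×336 + 12×419 + 7×514 = 9298
Σ(formed) = 8×D + 12×452 = 5424 + 8D
ΔH = Σ(broken) − Σ(formed) = (9298) − (5424 + 8D) = +3874 − 8D
Setting this equal to −2662 kJ gives 8D = 6536, so D = 817 kJ/mol.

D(C=O) ≈ 817 kJ/mol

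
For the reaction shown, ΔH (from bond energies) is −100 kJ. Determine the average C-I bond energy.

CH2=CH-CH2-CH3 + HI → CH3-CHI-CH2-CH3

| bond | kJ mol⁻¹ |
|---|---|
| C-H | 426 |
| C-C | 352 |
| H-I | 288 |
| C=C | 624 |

D(C-I) ≈ 234 kJ/mol

Let D be the C-I bond energy.
Σ(broken) = 2×352 + 8×426 + 1×624 + 1×288 = 5024
Σ(formed) = 3×352 + 9×426 + 1×D = 4890 + D
ΔH = Σ(broken) − Σ(formed) = (5024) − (4890 + D) = +134 − D
Setting this equal to −100 kJ gives D = 234 kJ/mol.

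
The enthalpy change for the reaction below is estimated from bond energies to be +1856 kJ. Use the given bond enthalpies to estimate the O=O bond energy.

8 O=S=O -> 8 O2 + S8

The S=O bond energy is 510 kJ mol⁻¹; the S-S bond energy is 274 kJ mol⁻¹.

Let D be the O=O bond energy.
Σ(broken) = 16×510 = 8160
Σ(formed) = 8×D + 8×274 = 2192 + 8D
ΔH = Σ(broken) − Σ(formed) = (8160) − (2192 + 8D) = +5968 − 8D
Setting this equal to +1856 kJ gives 8D = 4112, so D = 514 kJ/mol.

D(O=O) ≈ 514 kJ/mol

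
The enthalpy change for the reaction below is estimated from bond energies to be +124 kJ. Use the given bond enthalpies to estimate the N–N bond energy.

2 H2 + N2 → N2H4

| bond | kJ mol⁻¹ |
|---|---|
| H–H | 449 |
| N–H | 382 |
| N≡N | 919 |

D(N–N) ≈ 165 kJ/mol

Let D be the N–N bond energy.
Σ(broken) = 2×449 + 1×919 = 1817
Σ(formed) = 4×382 + 1×D = 1528 + D
ΔH = Σ(broken) − Σ(formed) = (1817) − (1528 + D) = +289 − D
Setting this equal to +124 kJ gives D = 165 kJ/mol.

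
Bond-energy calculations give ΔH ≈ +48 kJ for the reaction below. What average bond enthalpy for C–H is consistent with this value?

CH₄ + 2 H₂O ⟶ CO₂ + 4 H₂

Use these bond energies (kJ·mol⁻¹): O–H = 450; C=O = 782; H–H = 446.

Let D be the C–H bond energy.
Σ(broken) = 4×D + 4×450 = 1800 + 4D
Σ(formed) = 2×782 + 4×446 = 3348
ΔH = Σ(broken) − Σ(formed) = (1800 + 4D) − (3348) = −1548 + 4D
Setting this equal to +48 kJ gives 4D = 1596, so D = 399 kJ/mol.

D(C–H) ≈ 399 kJ/mol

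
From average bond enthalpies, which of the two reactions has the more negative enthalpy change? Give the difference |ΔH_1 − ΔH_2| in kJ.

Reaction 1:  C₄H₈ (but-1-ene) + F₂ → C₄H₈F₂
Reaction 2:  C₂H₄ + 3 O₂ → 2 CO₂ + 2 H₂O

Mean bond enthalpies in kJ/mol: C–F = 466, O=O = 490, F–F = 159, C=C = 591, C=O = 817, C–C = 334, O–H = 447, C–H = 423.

Reaction 1:
  Bonds broken (reactants):
    C–C: 2 × 334 = 668
    C–H: 8 × 423 = 3384
    C=C: 1 × 591 = 591
    F–F: 1 × 159 = 159
    Σ(broken) = 4802 kJ
  Bonds formed (products):
    C–C: 3 × 334 = 1002
    C–F: 2 × 466 = 932
    C–H: 8 × 423 = 3384
    Σ(formed) = 5318 kJ
  ΔH_1 = 4802 − 5318 = −516 kJ
Reaction 2:
  Bonds broken (reactants):
    C–H: 4 × 423 = 1692
    C=C: 1 × 591 = 591
    O=O: 3 × 490 = 1470
    Σ(broken) = 3753 kJ
  Bonds formed (products):
    C=O: 4 × 817 = 3268
    O–H: 4 × 447 = 1788
    Σ(formed) = 5056 kJ
  ΔH_2 = 3753 − 5056 = −1303 kJ
ΔH_1 − ΔH_2 = +787 kJ, so reaction 2 has the more negative ΔH; |ΔH_1 − ΔH_2| = 787 kJ.

Reaction 2, by 787 kJ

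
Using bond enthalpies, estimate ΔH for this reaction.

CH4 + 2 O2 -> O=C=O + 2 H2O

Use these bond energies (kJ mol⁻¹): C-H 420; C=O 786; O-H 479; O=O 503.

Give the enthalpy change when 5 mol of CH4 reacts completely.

ΔH = −4010 kJ

Bonds broken (reactants):
  C-H: 4 × 420 = 1680
  O=O: 2 × 503 = 1006
  Σ(broken) = 2686 kJ
Bonds formed (products):
  C=O: 2 × 786 = 1572
  O-H: 4 × 479 = 1916
  Σ(formed) = 3488 kJ
ΔH = Σ(broken) − Σ(formed) = 2686 − 3488 = −802 kJ
For 5× the reaction as written: 5 × (−802) = −4010 kJ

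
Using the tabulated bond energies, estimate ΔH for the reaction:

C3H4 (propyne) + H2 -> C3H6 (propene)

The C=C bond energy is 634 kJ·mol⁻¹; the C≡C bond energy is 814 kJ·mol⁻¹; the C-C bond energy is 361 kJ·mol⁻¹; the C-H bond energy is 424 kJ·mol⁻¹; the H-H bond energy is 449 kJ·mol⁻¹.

ΔH ≈ −219 kJ

Bonds broken (reactants):
  C≡C: 1 × 814 = 814
  C-C: 1 × 361 = 361
  C-H: 4 × 424 = 1696
  H-H: 1 × 449 = 449
  Σ(broken) = 3320 kJ
Bonds formed (products):
  C-C: 1 × 361 = 361
  C-H: 6 × 424 = 2544
  C=C: 1 × 634 = 634
  Σ(formed) = 3539 kJ
ΔH = Σ(broken) − Σ(formed) = 3320 − 3539 = −219 kJ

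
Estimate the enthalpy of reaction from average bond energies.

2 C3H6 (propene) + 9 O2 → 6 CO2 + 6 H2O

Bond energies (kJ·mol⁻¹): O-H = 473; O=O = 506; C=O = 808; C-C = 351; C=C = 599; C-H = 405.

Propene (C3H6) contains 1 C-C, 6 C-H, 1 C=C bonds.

ΔH ≈ −4058 kJ

Bonds broken (reactants):
  C-C: 2 × 351 = 702
  C-H: 12 × 405 = 4860
  C=C: 2 × 599 = 1198
  O=O: 9 × 506 = 4554
  Σ(broken) = 11314 kJ
Bonds formed (products):
  C=O: 12 × 808 = 9696
  O-H: 12 × 473 = 5676
  Σ(formed) = 15372 kJ
ΔH = Σ(broken) − Σ(formed) = 11314 − 15372 = −4058 kJ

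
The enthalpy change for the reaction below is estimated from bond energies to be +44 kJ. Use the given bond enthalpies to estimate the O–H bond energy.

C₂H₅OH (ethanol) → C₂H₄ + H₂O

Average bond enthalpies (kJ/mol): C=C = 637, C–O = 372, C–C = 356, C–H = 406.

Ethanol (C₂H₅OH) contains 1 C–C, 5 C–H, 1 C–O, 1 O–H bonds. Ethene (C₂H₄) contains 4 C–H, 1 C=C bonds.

D(O–H) ≈ 453 kJ/mol

Let D be the O–H bond energy.
Σ(broken) = 1×356 + 5×406 + 1×372 + 1×D = 2758 + D
Σ(formed) = 4×406 + 1×637 + 2×D = 2261 + 2D
ΔH = Σ(broken) − Σ(formed) = (2758 + D) − (2261 + 2D) = +497 − D
Setting this equal to +44 kJ gives D = 453 kJ/mol.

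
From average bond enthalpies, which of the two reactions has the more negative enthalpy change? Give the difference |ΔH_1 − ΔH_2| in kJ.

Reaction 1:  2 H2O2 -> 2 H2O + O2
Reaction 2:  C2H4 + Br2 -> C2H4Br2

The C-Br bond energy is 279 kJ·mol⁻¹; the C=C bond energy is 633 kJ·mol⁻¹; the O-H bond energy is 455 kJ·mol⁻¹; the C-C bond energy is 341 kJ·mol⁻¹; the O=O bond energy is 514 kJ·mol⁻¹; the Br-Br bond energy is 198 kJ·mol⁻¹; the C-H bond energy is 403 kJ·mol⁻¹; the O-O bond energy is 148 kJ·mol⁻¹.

Reaction 1:
  Bonds broken (reactants):
    O-H: 4 × 455 = 1820
    O-O: 2 × 148 = 296
    Σ(broken) = 2116 kJ
  Bonds formed (products):
    O-H: 4 × 455 = 1820
    O=O: 1 × 514 = 514
    Σ(formed) = 2334 kJ
  ΔH_1 = 2116 − 2334 = −218 kJ
Reaction 2:
  Bonds broken (reactants):
    Br-Br: 1 × 198 = 198
    C-H: 4 × 403 = 1612
    C=C: 1 × 633 = 633
    Σ(broken) = 2443 kJ
  Bonds formed (products):
    C-Br: 2 × 279 = 558
    C-C: 1 × 341 = 341
    C-H: 4 × 403 = 1612
    Σ(formed) = 2511 kJ
  ΔH_2 = 2443 − 2511 = −68 kJ
ΔH_1 − ΔH_2 = −150 kJ, so reaction 1 has the more negative ΔH; |ΔH_1 − ΔH_2| = 150 kJ.

Reaction 1, by 150 kJ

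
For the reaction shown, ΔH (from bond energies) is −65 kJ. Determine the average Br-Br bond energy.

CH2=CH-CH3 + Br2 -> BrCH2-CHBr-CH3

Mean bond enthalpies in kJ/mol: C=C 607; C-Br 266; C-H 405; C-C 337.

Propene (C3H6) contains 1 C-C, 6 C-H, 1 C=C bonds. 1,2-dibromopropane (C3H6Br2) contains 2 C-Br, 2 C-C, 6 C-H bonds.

Let D be the Br-Br bond energy.
Σ(broken) = 1×D + 1×337 + 6×405 + 1×607 = 3374 + D
Σ(formed) = 2×266 + 2×337 + 6×405 = 3636
ΔH = Σ(broken) − Σ(formed) = (3374 + D) − (3636) = −262 + D
Setting this equal to −65 kJ gives D = 197 kJ/mol.

D(Br-Br) ≈ 197 kJ/mol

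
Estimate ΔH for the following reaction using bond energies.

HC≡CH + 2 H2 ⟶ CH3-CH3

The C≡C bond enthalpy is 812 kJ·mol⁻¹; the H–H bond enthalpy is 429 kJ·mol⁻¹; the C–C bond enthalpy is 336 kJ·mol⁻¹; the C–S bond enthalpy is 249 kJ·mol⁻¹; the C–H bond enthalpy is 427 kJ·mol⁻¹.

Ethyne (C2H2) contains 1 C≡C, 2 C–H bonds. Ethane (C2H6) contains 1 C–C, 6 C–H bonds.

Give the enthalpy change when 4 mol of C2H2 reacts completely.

ΔH = −1496 kJ

Bonds broken (reactants):
  C≡C: 1 × 812 = 812
  C–H: 2 × 427 = 854
  H–H: 2 × 429 = 858
  Σ(broken) = 2524 kJ
Bonds formed (products):
  C–C: 1 × 336 = 336
  C–H: 6 × 427 = 2562
  Σ(formed) = 2898 kJ
ΔH = Σ(broken) − Σ(formed) = 2524 − 2898 = −374 kJ
For 4× the reaction as written: 4 × (−374) = −1496 kJ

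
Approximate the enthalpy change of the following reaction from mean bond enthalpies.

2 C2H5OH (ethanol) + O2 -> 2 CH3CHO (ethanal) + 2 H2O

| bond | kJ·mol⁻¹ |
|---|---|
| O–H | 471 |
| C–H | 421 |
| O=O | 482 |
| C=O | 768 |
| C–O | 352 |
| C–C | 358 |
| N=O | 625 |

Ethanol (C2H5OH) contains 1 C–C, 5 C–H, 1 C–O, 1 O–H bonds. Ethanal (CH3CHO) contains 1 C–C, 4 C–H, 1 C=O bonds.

Bonds broken (reactants):
  C–C: 2 × 358 = 716
  C–H: 10 × 421 = 4210
  C–O: 2 × 352 = 704
  O–H: 2 × 471 = 942
  O=O: 1 × 482 = 482
  Σ(broken) = 7054 kJ
Bonds formed (products):
  C–C: 2 × 358 = 716
  C–H: 8 × 421 = 3368
  C=O: 2 × 768 = 1536
  O–H: 4 × 471 = 1884
  Σ(formed) = 7504 kJ
ΔH = Σ(broken) − Σ(formed) = 7054 − 7504 = −450 kJ

ΔH ≈ −450 kJ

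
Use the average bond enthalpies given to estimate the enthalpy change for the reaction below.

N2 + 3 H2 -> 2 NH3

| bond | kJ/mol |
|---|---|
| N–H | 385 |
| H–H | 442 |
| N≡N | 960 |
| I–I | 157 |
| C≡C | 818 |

Bonds broken (reactants):
  H–H: 3 × 442 = 1326
  N≡N: 1 × 960 = 960
  Σ(broken) = 2286 kJ
Bonds formed (products):
  N–H: 6 × 385 = 2310
  Σ(formed) = 2310 kJ
ΔH = Σ(broken) − Σ(formed) = 2286 − 2310 = −24 kJ

ΔH ≈ −24 kJ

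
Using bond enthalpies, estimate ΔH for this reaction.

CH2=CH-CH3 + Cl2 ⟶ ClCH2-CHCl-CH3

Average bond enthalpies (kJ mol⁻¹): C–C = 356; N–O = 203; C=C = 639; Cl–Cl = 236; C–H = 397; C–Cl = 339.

ΔH ≈ −159 kJ

Bonds broken (reactants):
  C–C: 1 × 356 = 356
  C–H: 6 × 397 = 2382
  C=C: 1 × 639 = 639
  Cl–Cl: 1 × 236 = 236
  Σ(broken) = 3613 kJ
Bonds formed (products):
  C–C: 2 × 356 = 712
  C–Cl: 2 × 339 = 678
  C–H: 6 × 397 = 2382
  Σ(formed) = 3772 kJ
ΔH = Σ(broken) − Σ(formed) = 3613 − 3772 = −159 kJ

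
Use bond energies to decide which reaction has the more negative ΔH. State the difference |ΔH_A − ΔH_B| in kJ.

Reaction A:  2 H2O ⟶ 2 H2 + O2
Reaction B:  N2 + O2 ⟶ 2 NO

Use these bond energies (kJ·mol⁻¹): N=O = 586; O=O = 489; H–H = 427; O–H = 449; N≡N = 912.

Reaction B, by 224 kJ

Reaction A:
  Bonds broken (reactants):
    O–H: 4 × 449 = 1796
    Σ(broken) = 1796 kJ
  Bonds formed (products):
    H–H: 2 × 427 = 854
    O=O: 1 × 489 = 489
    Σ(formed) = 1343 kJ
  ΔH_A = 1796 − 1343 = +453 kJ
Reaction B:
  Bonds broken (reactants):
    N≡N: 1 × 912 = 912
    O=O: 1 × 489 = 489
    Σ(broken) = 1401 kJ
  Bonds formed (products):
    N=O: 2 × 586 = 1172
    Σ(formed) = 1172 kJ
  ΔH_B = 1401 − 1172 = +229 kJ
ΔH_A − ΔH_B = +224 kJ, so reaction B has the more negative ΔH; |ΔH_A − ΔH_B| = 224 kJ.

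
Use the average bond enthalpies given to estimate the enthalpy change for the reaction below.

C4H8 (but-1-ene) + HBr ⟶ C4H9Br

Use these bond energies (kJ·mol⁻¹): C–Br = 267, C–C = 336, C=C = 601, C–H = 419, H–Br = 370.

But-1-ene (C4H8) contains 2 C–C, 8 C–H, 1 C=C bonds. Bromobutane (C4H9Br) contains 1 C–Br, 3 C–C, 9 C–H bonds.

Bonds broken (reactants):
  C–C: 2 × 336 = 672
  C–H: 8 × 419 = 3352
  C=C: 1 × 601 = 601
  H–Br: 1 × 370 = 370
  Σ(broken) = 4995 kJ
Bonds formed (products):
  C–Br: 1 × 267 = 267
  C–C: 3 × 336 = 1008
  C–H: 9 × 419 = 3771
  Σ(formed) = 5046 kJ
ΔH = Σ(broken) − Σ(formed) = 4995 − 5046 = −51 kJ

ΔH ≈ −51 kJ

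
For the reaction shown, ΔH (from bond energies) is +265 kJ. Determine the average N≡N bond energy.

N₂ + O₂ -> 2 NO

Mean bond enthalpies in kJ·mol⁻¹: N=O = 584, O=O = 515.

Let D be the N≡N bond energy.
Σ(broken) = 1×D + 1×515 = 515 + D
Σ(formed) = 2×584 = 1168
ΔH = Σ(broken) − Σ(formed) = (515 + D) − (1168) = −653 + D
Setting this equal to +265 kJ gives D = 918 kJ/mol.

D(N≡N) ≈ 918 kJ/mol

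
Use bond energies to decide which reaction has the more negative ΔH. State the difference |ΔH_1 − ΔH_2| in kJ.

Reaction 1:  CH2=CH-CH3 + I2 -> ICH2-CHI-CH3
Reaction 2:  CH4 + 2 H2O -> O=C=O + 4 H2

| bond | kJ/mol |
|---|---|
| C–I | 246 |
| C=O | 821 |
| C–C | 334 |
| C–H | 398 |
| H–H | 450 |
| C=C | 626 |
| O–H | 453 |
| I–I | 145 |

Reaction 1:
  Bonds broken (reactants):
    C–C: 1 × 334 = 334
    C–H: 6 × 398 = 2388
    C=C: 1 × 626 = 626
    I–I: 1 × 145 = 145
    Σ(broken) = 3493 kJ
  Bonds formed (products):
    C–C: 2 × 334 = 668
    C–H: 6 × 398 = 2388
    C–I: 2 × 246 = 492
    Σ(formed) = 3548 kJ
  ΔH_1 = 3493 − 3548 = −55 kJ
Reaction 2:
  Bonds broken (reactants):
    C–H: 4 × 398 = 1592
    O–H: 4 × 453 = 1812
    Σ(broken) = 3404 kJ
  Bonds formed (products):
    C=O: 2 × 821 = 1642
    H–H: 4 × 450 = 1800
    Σ(formed) = 3442 kJ
  ΔH_2 = 3404 − 3442 = −38 kJ
ΔH_1 − ΔH_2 = −17 kJ, so reaction 1 has the more negative ΔH; |ΔH_1 − ΔH_2| = 17 kJ.

Reaction 1, by 17 kJ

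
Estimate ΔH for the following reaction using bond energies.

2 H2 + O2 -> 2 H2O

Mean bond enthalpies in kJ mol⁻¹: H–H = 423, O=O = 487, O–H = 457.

ΔH ≈ −495 kJ

Bonds broken (reactants):
  H–H: 2 × 423 = 846
  O=O: 1 × 487 = 487
  Σ(broken) = 1333 kJ
Bonds formed (products):
  O–H: 4 × 457 = 1828
  Σ(formed) = 1828 kJ
ΔH = Σ(broken) − Σ(formed) = 1333 − 1828 = −495 kJ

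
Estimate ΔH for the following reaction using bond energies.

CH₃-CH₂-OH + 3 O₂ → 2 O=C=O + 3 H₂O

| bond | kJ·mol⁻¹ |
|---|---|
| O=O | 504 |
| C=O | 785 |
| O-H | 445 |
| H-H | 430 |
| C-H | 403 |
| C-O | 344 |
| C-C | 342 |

ΔH ≈ −1152 kJ

Bonds broken (reactants):
  C-C: 1 × 342 = 342
  C-H: 5 × 403 = 2015
  C-O: 1 × 344 = 344
  O-H: 1 × 445 = 445
  O=O: 3 × 504 = 1512
  Σ(broken) = 4658 kJ
Bonds formed (products):
  C=O: 4 × 785 = 3140
  O-H: 6 × 445 = 2670
  Σ(formed) = 5810 kJ
ΔH = Σ(broken) − Σ(formed) = 4658 − 5810 = −1152 kJ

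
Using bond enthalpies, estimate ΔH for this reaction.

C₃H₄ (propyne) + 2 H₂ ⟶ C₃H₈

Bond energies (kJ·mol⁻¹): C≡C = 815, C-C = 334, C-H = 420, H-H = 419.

ΔH ≈ −361 kJ

Bonds broken (reactants):
  C≡C: 1 × 815 = 815
  C-C: 1 × 334 = 334
  C-H: 4 × 420 = 1680
  H-H: 2 × 419 = 838
  Σ(broken) = 3667 kJ
Bonds formed (products):
  C-C: 2 × 334 = 668
  C-H: 8 × 420 = 3360
  Σ(formed) = 4028 kJ
ΔH = Σ(broken) − Σ(formed) = 3667 − 4028 = −361 kJ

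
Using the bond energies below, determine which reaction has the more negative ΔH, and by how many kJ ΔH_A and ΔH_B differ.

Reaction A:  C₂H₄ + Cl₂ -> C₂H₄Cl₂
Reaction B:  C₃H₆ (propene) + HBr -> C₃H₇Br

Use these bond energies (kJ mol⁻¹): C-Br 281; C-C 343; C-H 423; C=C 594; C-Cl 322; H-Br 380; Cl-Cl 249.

Reaction A:
  Bonds broken (reactants):
    C-H: 4 × 423 = 1692
    C=C: 1 × 594 = 594
    Cl-Cl: 1 × 249 = 249
    Σ(broken) = 2535 kJ
  Bonds formed (products):
    C-C: 1 × 343 = 343
    C-Cl: 2 × 322 = 644
    C-H: 4 × 423 = 1692
    Σ(formed) = 2679 kJ
  ΔH_A = 2535 − 2679 = −144 kJ
Reaction B:
  Bonds broken (reactants):
    C-C: 1 × 343 = 343
    C-H: 6 × 423 = 2538
    C=C: 1 × 594 = 594
    H-Br: 1 × 380 = 380
    Σ(broken) = 3855 kJ
  Bonds formed (products):
    C-Br: 1 × 281 = 281
    C-C: 2 × 343 = 686
    C-H: 7 × 423 = 2961
    Σ(formed) = 3928 kJ
  ΔH_B = 3855 − 3928 = −73 kJ
ΔH_A − ΔH_B = −71 kJ, so reaction A has the more negative ΔH; |ΔH_A − ΔH_B| = 71 kJ.

Reaction A, by 71 kJ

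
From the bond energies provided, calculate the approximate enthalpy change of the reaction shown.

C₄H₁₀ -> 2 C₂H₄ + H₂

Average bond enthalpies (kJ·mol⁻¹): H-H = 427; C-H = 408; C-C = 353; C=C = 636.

Bonds broken (reactants):
  C-C: 3 × 353 = 1059
  C-H: 10 × 408 = 4080
  Σ(broken) = 5139 kJ
Bonds formed (products):
  C-H: 8 × 408 = 3264
  C=C: 2 × 636 = 1272
  H-H: 1 × 427 = 427
  Σ(formed) = 4963 kJ
ΔH = Σ(broken) − Σ(formed) = 5139 − 4963 = +176 kJ

ΔH ≈ +176 kJ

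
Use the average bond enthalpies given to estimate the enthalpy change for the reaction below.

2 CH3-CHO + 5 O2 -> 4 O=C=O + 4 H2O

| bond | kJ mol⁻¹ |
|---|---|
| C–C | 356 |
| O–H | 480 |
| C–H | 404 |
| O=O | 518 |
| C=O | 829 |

ΔH ≈ −2280 kJ

Bonds broken (reactants):
  C–C: 2 × 356 = 712
  C–H: 8 × 404 = 3232
  C=O: 2 × 829 = 1658
  O=O: 5 × 518 = 2590
  Σ(broken) = 8192 kJ
Bonds formed (products):
  C=O: 8 × 829 = 6632
  O–H: 8 × 480 = 3840
  Σ(formed) = 10472 kJ
ΔH = Σ(broken) − Σ(formed) = 8192 − 10472 = −2280 kJ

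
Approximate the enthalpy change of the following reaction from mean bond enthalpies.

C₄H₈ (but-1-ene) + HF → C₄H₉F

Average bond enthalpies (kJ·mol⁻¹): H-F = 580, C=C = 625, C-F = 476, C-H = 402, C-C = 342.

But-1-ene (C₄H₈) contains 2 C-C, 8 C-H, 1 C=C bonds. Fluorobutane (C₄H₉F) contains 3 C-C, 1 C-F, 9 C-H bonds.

Bonds broken (reactants):
  C-C: 2 × 342 = 684
  C-H: 8 × 402 = 3216
  C=C: 1 × 625 = 625
  H-F: 1 × 580 = 580
  Σ(broken) = 5105 kJ
Bonds formed (products):
  C-C: 3 × 342 = 1026
  C-F: 1 × 476 = 476
  C-H: 9 × 402 = 3618
  Σ(formed) = 5120 kJ
ΔH = Σ(broken) − Σ(formed) = 5105 − 5120 = −15 kJ

ΔH ≈ −15 kJ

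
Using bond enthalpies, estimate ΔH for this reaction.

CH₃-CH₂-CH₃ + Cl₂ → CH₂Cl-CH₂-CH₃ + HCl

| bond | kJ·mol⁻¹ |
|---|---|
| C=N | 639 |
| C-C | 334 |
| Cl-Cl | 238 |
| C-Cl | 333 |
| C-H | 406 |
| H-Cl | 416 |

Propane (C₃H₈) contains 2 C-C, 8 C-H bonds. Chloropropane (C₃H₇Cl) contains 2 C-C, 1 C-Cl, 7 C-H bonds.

Bonds broken (reactants):
  C-C: 2 × 334 = 668
  C-H: 8 × 406 = 3248
  Cl-Cl: 1 × 238 = 238
  Σ(broken) = 4154 kJ
Bonds formed (products):
  C-C: 2 × 334 = 668
  C-Cl: 1 × 333 = 333
  C-H: 7 × 406 = 2842
  H-Cl: 1 × 416 = 416
  Σ(formed) = 4259 kJ
ΔH = Σ(broken) − Σ(formed) = 4154 − 4259 = −105 kJ

ΔH ≈ −105 kJ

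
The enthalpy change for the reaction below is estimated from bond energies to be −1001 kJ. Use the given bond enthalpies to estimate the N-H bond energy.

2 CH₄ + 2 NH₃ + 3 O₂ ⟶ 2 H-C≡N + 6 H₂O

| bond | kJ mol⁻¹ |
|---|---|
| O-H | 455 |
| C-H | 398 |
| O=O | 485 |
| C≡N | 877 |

Let D be the N-H bond energy.
Σ(broken) = 8×398 + 6×D + 3×485 = 4639 + 6D
Σ(formed) = 2×877 + 2×398 + 12×455 = 8010
ΔH = Σ(broken) − Σ(formed) = (4639 + 6D) − (8010) = −3371 + 6D
Setting this equal to −1001 kJ gives 6D = 2370, so D = 395 kJ/mol.

D(N-H) ≈ 395 kJ/mol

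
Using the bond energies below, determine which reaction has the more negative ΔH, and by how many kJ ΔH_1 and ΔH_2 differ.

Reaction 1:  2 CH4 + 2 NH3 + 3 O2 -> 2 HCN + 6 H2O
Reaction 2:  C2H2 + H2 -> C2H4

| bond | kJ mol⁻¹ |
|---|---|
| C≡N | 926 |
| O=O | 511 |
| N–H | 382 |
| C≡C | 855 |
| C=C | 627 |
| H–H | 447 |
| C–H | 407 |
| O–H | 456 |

Reaction 1:
  Bonds broken (reactants):
    C–H: 8 × 407 = 3256
    N–H: 6 × 382 = 2292
    O=O: 3 × 511 = 1533
    Σ(broken) = 7081 kJ
  Bonds formed (products):
    C≡N: 2 × 926 = 1852
    C–H: 2 × 407 = 814
    O–H: 12 × 456 = 5472
    Σ(formed) = 8138 kJ
  ΔH_1 = 7081 − 8138 = −1057 kJ
Reaction 2:
  Bonds broken (reactants):
    C≡C: 1 × 855 = 855
    C–H: 2 × 407 = 814
    H–H: 1 × 447 = 447
    Σ(broken) = 2116 kJ
  Bonds formed (products):
    C–H: 4 × 407 = 1628
    C=C: 1 × 627 = 627
    Σ(formed) = 2255 kJ
  ΔH_2 = 2116 − 2255 = −139 kJ
ΔH_1 − ΔH_2 = −918 kJ, so reaction 1 has the more negative ΔH; |ΔH_1 − ΔH_2| = 918 kJ.

Reaction 1, by 918 kJ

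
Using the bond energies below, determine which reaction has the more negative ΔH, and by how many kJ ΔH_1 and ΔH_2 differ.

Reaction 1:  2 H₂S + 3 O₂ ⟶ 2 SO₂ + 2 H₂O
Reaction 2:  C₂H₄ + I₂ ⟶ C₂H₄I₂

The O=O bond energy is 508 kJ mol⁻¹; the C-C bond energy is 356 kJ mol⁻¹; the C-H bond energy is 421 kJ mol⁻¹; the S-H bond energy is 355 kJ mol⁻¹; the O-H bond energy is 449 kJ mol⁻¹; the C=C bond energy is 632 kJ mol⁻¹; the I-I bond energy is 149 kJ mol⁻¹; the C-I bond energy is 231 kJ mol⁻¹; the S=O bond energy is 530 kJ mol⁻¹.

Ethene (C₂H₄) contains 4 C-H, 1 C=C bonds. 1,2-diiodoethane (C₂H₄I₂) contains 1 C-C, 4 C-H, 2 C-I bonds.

Reaction 1:
  Bonds broken (reactants):
    O=O: 3 × 508 = 1524
    S-H: 4 × 355 = 1420
    Σ(broken) = 2944 kJ
  Bonds formed (products):
    O-H: 4 × 449 = 1796
    S=O: 4 × 530 = 2120
    Σ(formed) = 3916 kJ
  ΔH_1 = 2944 − 3916 = −972 kJ
Reaction 2:
  Bonds broken (reactants):
    C-H: 4 × 421 = 1684
    C=C: 1 × 632 = 632
    I-I: 1 × 149 = 149
    Σ(broken) = 2465 kJ
  Bonds formed (products):
    C-C: 1 × 356 = 356
    C-H: 4 × 421 = 1684
    C-I: 2 × 231 = 462
    Σ(formed) = 2502 kJ
  ΔH_2 = 2465 − 2502 = −37 kJ
ΔH_1 − ΔH_2 = −935 kJ, so reaction 1 has the more negative ΔH; |ΔH_1 − ΔH_2| = 935 kJ.

Reaction 1, by 935 kJ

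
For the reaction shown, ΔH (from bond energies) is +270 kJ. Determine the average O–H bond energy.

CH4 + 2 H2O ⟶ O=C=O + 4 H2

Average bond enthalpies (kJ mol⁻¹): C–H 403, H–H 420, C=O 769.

Let D be the O–H bond energy.
Σ(broken) = 4×403 + 4×D = 1612 + 4D
Σ(formed) = 2×769 + 4×420 = 3218
ΔH = Σ(broken) − Σ(formed) = (1612 + 4D) − (3218) = −1606 + 4D
Setting this equal to +270 kJ gives 4D = 1876, so D = 469 kJ/mol.

D(O–H) ≈ 469 kJ/mol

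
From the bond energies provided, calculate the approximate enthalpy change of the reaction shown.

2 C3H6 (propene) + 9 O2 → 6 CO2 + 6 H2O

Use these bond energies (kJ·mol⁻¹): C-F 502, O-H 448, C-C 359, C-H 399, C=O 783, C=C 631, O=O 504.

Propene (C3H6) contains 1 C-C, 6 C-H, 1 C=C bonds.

Bonds broken (reactants):
  C-C: 2 × 359 = 718
  C-H: 12 × 399 = 4788
  C=C: 2 × 631 = 1262
  O=O: 9 × 504 = 4536
  Σ(broken) = 11304 kJ
Bonds formed (products):
  C=O: 12 × 783 = 9396
  O-H: 12 × 448 = 5376
  Σ(formed) = 14772 kJ
ΔH = Σ(broken) − Σ(formed) = 11304 − 14772 = −3468 kJ

ΔH ≈ −3468 kJ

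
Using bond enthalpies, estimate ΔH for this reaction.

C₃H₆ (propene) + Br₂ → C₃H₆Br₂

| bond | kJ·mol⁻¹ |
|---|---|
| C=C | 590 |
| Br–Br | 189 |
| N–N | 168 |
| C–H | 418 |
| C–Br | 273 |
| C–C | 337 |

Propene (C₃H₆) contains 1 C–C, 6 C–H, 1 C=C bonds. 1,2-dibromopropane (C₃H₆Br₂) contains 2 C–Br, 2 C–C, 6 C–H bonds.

ΔH ≈ −104 kJ

Bonds broken (reactants):
  Br–Br: 1 × 189 = 189
  C–C: 1 × 337 = 337
  C–H: 6 × 418 = 2508
  C=C: 1 × 590 = 590
  Σ(broken) = 3624 kJ
Bonds formed (products):
  C–Br: 2 × 273 = 546
  C–C: 2 × 337 = 674
  C–H: 6 × 418 = 2508
  Σ(formed) = 3728 kJ
ΔH = Σ(broken) − Σ(formed) = 3624 − 3728 = −104 kJ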